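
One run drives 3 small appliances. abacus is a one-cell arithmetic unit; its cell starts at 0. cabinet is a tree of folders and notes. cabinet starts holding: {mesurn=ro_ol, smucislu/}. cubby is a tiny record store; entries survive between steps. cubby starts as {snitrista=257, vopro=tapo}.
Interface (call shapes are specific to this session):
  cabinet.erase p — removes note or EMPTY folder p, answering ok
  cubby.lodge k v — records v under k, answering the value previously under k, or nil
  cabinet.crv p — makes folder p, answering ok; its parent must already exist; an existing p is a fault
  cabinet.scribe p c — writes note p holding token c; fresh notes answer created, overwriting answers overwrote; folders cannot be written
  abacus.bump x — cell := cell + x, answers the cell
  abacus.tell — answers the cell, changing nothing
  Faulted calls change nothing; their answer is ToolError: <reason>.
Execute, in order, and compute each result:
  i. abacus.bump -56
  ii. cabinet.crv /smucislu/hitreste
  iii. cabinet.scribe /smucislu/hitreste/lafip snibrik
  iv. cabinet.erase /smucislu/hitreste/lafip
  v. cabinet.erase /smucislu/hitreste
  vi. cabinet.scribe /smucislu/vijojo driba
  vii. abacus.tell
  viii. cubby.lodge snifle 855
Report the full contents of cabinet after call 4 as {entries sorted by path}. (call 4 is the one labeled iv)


Answer: {mesurn=ro_ol, smucislu/, smucislu/hitreste/}

Derivation:
Next I call abacus.bump(x: -56), and observe -56.
Then cabinet.crv(p: /smucislu/hitreste), and see ok.
I invoke cabinet.scribe(p: /smucislu/hitreste/lafip, c: snibrik), and get created.
I invoke cabinet.erase(p: /smucislu/hitreste/lafip), and observe ok.
I use cabinet.erase(p: /smucislu/hitreste), giving ok.
I invoke cabinet.scribe(p: /smucislu/vijojo, c: driba), and get created.
I try abacus.tell, yielding -56.
I try cubby.lodge(k: snifle, v: 855), giving nil.


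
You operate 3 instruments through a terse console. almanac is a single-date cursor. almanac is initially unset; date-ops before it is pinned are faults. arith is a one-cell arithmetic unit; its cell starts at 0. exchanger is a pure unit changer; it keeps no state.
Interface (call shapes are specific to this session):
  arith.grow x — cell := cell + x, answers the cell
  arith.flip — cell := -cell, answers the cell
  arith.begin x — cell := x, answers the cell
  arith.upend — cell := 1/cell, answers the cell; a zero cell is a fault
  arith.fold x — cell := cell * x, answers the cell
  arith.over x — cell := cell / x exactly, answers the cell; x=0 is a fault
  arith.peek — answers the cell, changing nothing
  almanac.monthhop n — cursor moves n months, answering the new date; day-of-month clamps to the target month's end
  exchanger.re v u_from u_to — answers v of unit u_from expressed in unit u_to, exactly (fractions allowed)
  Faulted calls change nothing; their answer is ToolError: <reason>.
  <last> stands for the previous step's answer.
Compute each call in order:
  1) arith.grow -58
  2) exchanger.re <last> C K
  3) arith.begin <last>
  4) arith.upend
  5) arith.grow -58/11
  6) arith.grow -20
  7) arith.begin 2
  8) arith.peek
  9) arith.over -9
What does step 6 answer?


CALL arith.grow[x=-58]
RET  -58
CALL exchanger.re[v=<last>; u_from=C; u_to=K]
RET  4303/20
CALL arith.begin[x=<last>]
RET  4303/20
CALL arith.upend[]
RET  20/4303
CALL arith.grow[x=-58/11]
RET  -249354/47333
CALL arith.grow[x=-20]
RET  -1196014/47333
CALL arith.begin[x=2]
RET  2
CALL arith.peek[]
RET  2
CALL arith.over[x=-9]
RET  -2/9

Answer: -1196014/47333


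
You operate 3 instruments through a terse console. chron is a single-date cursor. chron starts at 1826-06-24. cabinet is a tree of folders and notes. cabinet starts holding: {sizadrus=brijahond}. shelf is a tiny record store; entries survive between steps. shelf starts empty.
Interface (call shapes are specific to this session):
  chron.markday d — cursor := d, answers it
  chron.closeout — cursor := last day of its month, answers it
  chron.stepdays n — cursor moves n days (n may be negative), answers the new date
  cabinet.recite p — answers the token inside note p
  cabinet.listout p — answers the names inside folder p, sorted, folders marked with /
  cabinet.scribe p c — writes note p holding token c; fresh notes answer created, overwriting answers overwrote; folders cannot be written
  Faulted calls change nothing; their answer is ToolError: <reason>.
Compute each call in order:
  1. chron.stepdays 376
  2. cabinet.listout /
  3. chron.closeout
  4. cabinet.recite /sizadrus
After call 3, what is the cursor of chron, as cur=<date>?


Now I run chron.stepdays with 376, and observe 1827-07-05.
I use cabinet.listout with /, yielding [sizadrus].
I call chron.closeout(), and get 1827-07-31.
I invoke cabinet.recite with /sizadrus, — result: brijahond.

Answer: cur=1827-07-31


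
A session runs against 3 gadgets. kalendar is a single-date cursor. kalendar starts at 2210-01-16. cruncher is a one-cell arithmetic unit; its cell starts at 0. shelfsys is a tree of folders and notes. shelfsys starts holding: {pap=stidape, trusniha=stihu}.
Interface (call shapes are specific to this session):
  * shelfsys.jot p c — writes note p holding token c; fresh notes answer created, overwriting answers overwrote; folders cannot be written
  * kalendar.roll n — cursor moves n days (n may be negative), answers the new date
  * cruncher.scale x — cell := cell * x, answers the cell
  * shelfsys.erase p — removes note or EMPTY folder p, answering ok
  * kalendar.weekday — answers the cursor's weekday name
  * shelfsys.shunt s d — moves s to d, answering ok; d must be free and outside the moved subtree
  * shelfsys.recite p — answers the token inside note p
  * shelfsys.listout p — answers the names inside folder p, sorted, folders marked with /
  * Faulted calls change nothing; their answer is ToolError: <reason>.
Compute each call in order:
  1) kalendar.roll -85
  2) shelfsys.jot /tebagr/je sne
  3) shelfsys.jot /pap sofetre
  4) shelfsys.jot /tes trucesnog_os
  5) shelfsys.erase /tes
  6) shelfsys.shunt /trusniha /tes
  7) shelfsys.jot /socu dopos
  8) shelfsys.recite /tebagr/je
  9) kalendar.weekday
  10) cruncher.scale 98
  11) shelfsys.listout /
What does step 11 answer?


Answer: [pap, socu, tes]

Derivation:
·→ kalendar.roll(n: -85)
·← 2209-10-23
·→ shelfsys.jot(p: /tebagr/je, c: sne)
·← ToolError: no parent
·→ shelfsys.jot(p: /pap, c: sofetre)
·← overwrote
·→ shelfsys.jot(p: /tes, c: trucesnog_os)
·← created
·→ shelfsys.erase(p: /tes)
·← ok
·→ shelfsys.shunt(s: /trusniha, d: /tes)
·← ok
·→ shelfsys.jot(p: /socu, c: dopos)
·← created
·→ shelfsys.recite(p: /tebagr/je)
·← ToolError: not found
·→ kalendar.weekday()
·← Monday
·→ cruncher.scale(x: 98)
·← 0
·→ shelfsys.listout(p: /)
·← [pap, socu, tes]


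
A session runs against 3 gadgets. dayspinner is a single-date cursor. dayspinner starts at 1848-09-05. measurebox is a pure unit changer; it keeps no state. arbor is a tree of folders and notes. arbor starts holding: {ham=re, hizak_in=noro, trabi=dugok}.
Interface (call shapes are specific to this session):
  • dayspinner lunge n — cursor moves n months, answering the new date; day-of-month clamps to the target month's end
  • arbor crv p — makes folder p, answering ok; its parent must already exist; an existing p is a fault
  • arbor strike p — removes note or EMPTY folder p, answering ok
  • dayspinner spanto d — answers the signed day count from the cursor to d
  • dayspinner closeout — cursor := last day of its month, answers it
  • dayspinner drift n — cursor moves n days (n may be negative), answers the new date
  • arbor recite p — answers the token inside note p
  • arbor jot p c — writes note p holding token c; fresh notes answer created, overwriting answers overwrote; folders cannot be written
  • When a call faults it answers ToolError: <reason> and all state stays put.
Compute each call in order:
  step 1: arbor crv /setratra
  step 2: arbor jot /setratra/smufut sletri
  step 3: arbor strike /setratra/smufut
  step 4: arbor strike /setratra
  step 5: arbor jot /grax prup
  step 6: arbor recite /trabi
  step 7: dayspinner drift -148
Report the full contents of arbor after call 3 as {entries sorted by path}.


Answer: {ham=re, hizak_in=noro, setratra/, trabi=dugok}

Derivation:
-> arbor crv(p: /setratra)
<- ok
-> arbor jot(p: /setratra/smufut, c: sletri)
<- created
-> arbor strike(p: /setratra/smufut)
<- ok
-> arbor strike(p: /setratra)
<- ok
-> arbor jot(p: /grax, c: prup)
<- created
-> arbor recite(p: /trabi)
<- dugok
-> dayspinner drift(n: -148)
<- 1848-04-10


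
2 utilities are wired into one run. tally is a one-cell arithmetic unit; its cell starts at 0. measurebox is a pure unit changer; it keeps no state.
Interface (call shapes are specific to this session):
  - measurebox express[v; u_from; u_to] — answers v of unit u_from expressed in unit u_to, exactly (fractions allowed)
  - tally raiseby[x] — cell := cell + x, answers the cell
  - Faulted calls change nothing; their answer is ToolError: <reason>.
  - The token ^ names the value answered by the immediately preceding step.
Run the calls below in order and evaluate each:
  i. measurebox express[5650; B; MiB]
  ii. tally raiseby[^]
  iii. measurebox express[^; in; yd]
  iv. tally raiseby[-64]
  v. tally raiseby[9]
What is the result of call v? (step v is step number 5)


Answer: -28833015/524288

Derivation:
I invoke measurebox express on v='5650', u_from='B', u_to='MiB', and get 2825/524288.
Next I call tally raiseby on x='^', and observe 2825/524288.
I try measurebox express on v='^', u_from='in', u_to='yd': 2825/18874368.
Now I run tally raiseby on x='-64', and observe -33551607/524288.
I call tally raiseby on x='9', which returns -28833015/524288.


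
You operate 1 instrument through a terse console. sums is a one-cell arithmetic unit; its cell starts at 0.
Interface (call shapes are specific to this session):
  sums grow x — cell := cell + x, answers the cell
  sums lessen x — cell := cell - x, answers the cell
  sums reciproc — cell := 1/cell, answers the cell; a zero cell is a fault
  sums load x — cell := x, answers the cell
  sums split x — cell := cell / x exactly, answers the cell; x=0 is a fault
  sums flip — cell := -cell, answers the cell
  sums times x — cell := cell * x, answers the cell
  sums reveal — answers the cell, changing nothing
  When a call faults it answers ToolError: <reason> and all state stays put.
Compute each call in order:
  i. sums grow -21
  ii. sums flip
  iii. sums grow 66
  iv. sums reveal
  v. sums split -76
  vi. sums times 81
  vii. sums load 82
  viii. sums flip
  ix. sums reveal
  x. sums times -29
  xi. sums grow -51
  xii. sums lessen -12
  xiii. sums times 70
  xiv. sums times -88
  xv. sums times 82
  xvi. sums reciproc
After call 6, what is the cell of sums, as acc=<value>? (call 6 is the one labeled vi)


Answer: acc=-7047/76

Derivation:
-- sums grow(x: -21) => -21
-- sums flip() => 21
-- sums grow(x: 66) => 87
-- sums reveal() => 87
-- sums split(x: -76) => -87/76
-- sums times(x: 81) => -7047/76
-- sums load(x: 82) => 82
-- sums flip() => -82
-- sums reveal() => -82
-- sums times(x: -29) => 2378
-- sums grow(x: -51) => 2327
-- sums lessen(x: -12) => 2339
-- sums times(x: 70) => 163730
-- sums times(x: -88) => -14408240
-- sums times(x: 82) => -1181475680
-- sums reciproc() => -1/1181475680


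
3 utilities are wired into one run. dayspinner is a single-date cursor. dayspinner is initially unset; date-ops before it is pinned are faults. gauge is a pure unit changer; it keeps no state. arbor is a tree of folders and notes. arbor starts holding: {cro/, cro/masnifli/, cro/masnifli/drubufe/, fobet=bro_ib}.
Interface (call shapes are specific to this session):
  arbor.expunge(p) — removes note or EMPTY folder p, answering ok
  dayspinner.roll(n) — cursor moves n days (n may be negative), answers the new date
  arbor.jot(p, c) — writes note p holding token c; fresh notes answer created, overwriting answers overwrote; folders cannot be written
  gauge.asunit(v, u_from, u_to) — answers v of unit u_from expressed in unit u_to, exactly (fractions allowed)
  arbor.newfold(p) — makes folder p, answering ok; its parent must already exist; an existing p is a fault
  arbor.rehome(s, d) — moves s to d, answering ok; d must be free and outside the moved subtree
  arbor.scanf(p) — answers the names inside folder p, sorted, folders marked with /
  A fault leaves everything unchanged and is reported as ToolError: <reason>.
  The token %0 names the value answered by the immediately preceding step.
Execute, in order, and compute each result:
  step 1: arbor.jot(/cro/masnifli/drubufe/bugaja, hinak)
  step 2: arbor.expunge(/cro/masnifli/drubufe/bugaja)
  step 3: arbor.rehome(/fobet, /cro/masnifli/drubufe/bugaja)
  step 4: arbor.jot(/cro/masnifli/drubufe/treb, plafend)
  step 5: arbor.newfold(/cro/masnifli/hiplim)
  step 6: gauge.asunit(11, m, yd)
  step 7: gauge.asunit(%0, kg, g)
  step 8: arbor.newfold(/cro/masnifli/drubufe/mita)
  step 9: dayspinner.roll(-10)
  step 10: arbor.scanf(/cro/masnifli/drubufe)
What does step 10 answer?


Act: jot[p→/cro/masnifli/drubufe/bugaja; c→hinak]
Obs: created
Act: expunge[p→/cro/masnifli/drubufe/bugaja]
Obs: ok
Act: rehome[s→/fobet; d→/cro/masnifli/drubufe/bugaja]
Obs: ok
Act: jot[p→/cro/masnifli/drubufe/treb; c→plafend]
Obs: created
Act: newfold[p→/cro/masnifli/hiplim]
Obs: ok
Act: asunit[v→11; u_from→m; u_to→yd]
Obs: 13750/1143
Act: asunit[v→%0; u_from→kg; u_to→g]
Obs: 13750000/1143
Act: newfold[p→/cro/masnifli/drubufe/mita]
Obs: ok
Act: roll[n→-10]
Obs: ToolError: no date set
Act: scanf[p→/cro/masnifli/drubufe]
Obs: [bugaja, mita/, treb]

Answer: [bugaja, mita/, treb]


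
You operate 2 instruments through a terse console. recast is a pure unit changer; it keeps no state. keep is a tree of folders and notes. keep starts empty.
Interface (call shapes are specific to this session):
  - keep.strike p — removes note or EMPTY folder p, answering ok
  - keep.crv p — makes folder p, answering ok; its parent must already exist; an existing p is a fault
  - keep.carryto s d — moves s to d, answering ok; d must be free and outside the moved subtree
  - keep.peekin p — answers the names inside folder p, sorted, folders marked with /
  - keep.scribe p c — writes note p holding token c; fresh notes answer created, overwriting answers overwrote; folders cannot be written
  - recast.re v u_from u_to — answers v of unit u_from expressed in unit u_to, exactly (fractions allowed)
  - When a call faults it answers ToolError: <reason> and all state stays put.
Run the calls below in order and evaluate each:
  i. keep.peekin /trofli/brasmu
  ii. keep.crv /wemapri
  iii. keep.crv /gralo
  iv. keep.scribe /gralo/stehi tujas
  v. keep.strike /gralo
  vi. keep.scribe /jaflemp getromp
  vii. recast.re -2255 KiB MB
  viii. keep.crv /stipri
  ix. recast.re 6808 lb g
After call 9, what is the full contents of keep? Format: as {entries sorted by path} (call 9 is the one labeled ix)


Answer: {gralo/, gralo/stehi=tujas, jaflemp=getromp, stipri/, wemapri/}

Derivation:
CALL keep.peekin[p=/trofli/brasmu]
RET  ToolError: not found
CALL keep.crv[p=/wemapri]
RET  ok
CALL keep.crv[p=/gralo]
RET  ok
CALL keep.scribe[p=/gralo/stehi; c=tujas]
RET  created
CALL keep.strike[p=/gralo]
RET  ToolError: not empty
CALL keep.scribe[p=/jaflemp; c=getromp]
RET  created
CALL recast.re[v=-2255; u_from=KiB; u_to=MB]
RET  -7216/3125
CALL keep.crv[p=/stipri]
RET  ok
CALL recast.re[v=6808; u_from=lb; u_to=g]
RET  38600710687/12500


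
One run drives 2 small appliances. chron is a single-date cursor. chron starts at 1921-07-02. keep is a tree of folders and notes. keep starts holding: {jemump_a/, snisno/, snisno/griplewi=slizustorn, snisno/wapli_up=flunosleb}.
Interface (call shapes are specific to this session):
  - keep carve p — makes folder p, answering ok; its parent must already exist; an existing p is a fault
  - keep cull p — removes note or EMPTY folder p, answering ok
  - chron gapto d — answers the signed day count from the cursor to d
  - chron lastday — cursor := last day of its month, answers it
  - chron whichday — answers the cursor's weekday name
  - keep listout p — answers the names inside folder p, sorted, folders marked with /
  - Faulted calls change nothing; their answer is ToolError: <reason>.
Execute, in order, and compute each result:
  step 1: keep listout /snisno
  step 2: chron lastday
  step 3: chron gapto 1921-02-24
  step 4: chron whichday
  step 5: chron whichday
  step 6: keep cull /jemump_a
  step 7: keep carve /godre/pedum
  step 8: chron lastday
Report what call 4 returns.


Answer: Sunday

Derivation:
Act: keep listout[p: /snisno]
Obs: [griplewi, wapli_up]
Act: chron lastday[]
Obs: 1921-07-31
Act: chron gapto[d: 1921-02-24]
Obs: -157
Act: chron whichday[]
Obs: Sunday
Act: chron whichday[]
Obs: Sunday
Act: keep cull[p: /jemump_a]
Obs: ok
Act: keep carve[p: /godre/pedum]
Obs: ToolError: no parent
Act: chron lastday[]
Obs: 1921-07-31


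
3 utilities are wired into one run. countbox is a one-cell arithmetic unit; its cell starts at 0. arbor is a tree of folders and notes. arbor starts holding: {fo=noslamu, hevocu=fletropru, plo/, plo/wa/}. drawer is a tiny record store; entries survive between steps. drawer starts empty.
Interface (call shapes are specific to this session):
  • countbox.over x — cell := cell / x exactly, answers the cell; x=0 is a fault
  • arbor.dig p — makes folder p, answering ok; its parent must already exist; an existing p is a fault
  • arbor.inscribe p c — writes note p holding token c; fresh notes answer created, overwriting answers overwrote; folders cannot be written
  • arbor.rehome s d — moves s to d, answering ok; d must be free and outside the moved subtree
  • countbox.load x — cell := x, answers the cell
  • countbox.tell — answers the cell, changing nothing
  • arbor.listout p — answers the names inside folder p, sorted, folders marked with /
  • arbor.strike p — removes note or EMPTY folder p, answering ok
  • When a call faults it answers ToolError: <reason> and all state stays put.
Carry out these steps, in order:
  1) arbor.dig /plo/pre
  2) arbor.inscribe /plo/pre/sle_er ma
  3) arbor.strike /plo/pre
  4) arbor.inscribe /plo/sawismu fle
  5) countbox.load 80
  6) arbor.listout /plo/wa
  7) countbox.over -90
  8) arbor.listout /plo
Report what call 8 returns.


Answer: [pre/, sawismu, wa/]

Derivation:
Do: arbor.dig[p='/plo/pre']
See: ok
Do: arbor.inscribe[p='/plo/pre/sle_er'; c='ma']
See: created
Do: arbor.strike[p='/plo/pre']
See: ToolError: not empty
Do: arbor.inscribe[p='/plo/sawismu'; c='fle']
See: created
Do: countbox.load[x='80']
See: 80
Do: arbor.listout[p='/plo/wa']
See: []
Do: countbox.over[x='-90']
See: -8/9
Do: arbor.listout[p='/plo']
See: [pre/, sawismu, wa/]


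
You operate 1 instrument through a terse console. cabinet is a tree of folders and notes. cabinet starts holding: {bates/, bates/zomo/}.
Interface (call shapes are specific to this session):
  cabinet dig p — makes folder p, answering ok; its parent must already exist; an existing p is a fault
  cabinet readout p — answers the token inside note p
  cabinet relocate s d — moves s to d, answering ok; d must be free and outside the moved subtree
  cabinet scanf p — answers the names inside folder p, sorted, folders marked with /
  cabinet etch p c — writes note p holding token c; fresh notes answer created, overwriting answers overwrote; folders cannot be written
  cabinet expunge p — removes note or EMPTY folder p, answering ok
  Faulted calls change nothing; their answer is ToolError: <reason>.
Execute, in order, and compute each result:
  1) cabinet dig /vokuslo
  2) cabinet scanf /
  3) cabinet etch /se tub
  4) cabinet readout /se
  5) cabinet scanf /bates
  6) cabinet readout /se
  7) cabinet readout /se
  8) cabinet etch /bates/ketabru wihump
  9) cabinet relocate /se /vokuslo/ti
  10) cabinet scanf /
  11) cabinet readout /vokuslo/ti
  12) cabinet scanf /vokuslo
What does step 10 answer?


Calling cabinet dig on /vokuslo, → ok.
Now I run cabinet scanf on /, and see [bates/, vokuslo/].
Calling cabinet etch on /se, tub: created.
Calling cabinet readout on /se, which returns tub.
I call cabinet scanf on /bates, giving [zomo/].
Invoking cabinet readout on /se, giving tub.
I run cabinet readout on /se, — result: tub.
Then cabinet etch on /bates/ketabru, wihump, and observe created.
Invoking cabinet relocate on /se, /vokuslo/ti, giving ok.
Now I run cabinet scanf on /, which returns [bates/, vokuslo/].
I invoke cabinet readout on /vokuslo/ti, yielding tub.
Now I run cabinet scanf on /vokuslo, which returns [ti].

Answer: [bates/, vokuslo/]


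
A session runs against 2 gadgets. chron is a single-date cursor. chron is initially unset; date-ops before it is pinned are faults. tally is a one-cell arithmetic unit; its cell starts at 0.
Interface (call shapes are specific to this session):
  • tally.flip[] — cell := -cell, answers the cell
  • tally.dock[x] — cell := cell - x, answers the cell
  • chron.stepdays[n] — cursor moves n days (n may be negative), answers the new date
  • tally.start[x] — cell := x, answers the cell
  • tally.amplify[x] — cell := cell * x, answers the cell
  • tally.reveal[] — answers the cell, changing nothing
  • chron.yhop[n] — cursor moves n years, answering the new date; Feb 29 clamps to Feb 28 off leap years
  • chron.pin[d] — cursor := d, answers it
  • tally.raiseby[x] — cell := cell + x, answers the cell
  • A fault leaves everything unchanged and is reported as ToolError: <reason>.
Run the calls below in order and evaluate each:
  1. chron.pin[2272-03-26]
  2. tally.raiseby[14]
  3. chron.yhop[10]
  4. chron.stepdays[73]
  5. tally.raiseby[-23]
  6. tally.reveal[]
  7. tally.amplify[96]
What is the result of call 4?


-- chron.pin(d='2272-03-26') : 2272-03-26
-- tally.raiseby(x='14') : 14
-- chron.yhop(n='10') : 2282-03-26
-- chron.stepdays(n='73') : 2282-06-07
-- tally.raiseby(x='-23') : -9
-- tally.reveal() : -9
-- tally.amplify(x='96') : -864

Answer: 2282-06-07


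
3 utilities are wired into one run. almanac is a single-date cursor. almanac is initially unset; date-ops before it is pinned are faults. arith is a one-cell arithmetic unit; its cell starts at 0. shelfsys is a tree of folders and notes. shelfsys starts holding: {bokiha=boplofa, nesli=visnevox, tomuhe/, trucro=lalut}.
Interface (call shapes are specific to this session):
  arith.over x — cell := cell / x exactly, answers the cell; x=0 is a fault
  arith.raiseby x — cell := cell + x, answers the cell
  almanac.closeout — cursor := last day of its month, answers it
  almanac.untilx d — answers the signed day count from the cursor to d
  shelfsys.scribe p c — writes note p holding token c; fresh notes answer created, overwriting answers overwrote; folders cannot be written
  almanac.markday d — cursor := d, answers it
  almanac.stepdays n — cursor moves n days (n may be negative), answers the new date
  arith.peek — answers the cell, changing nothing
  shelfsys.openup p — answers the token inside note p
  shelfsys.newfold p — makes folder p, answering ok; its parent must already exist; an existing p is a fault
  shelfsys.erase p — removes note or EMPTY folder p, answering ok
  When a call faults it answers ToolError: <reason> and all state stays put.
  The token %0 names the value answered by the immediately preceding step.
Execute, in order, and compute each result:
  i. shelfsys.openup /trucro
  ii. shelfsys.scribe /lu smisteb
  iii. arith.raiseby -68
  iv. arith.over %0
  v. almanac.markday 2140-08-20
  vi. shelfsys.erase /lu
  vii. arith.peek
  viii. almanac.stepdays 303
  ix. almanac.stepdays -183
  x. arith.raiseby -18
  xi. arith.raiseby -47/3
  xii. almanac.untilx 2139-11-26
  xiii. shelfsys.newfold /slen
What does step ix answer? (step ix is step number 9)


> openup p→/trucro
:: lalut
> scribe p→/lu c→smisteb
:: created
> raiseby x→-68
:: -68
> over x→%0
:: 1
> markday d→2140-08-20
:: 2140-08-20
> erase p→/lu
:: ok
> peek
:: 1
> stepdays n→303
:: 2141-06-19
> stepdays n→-183
:: 2140-12-18
> raiseby x→-18
:: -17
> raiseby x→-47/3
:: -98/3
> untilx d→2139-11-26
:: -388
> newfold p→/slen
:: ok

Answer: 2140-12-18


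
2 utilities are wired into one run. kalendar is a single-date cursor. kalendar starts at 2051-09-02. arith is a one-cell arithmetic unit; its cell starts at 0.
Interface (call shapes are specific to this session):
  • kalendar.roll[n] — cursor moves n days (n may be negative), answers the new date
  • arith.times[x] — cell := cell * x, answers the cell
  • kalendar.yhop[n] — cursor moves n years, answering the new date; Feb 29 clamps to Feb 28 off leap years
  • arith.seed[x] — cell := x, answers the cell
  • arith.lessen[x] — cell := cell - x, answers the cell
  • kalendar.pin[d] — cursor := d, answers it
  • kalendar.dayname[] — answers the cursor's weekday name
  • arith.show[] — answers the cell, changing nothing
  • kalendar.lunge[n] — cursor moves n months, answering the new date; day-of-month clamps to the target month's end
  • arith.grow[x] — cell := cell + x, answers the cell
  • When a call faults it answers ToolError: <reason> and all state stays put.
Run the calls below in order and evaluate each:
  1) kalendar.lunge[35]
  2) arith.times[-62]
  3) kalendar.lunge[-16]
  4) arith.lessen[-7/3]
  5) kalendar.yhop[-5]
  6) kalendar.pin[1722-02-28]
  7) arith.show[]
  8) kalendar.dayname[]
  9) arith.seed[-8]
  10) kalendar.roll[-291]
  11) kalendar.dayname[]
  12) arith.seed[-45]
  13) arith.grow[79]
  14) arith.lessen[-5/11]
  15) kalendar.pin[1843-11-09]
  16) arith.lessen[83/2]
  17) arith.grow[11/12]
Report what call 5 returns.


Step: kalendar.lunge[n=35]
Result: 2054-08-02
Step: arith.times[x=-62]
Result: 0
Step: kalendar.lunge[n=-16]
Result: 2053-04-02
Step: arith.lessen[x=-7/3]
Result: 7/3
Step: kalendar.yhop[n=-5]
Result: 2048-04-02
Step: kalendar.pin[d=1722-02-28]
Result: 1722-02-28
Step: arith.show[]
Result: 7/3
Step: kalendar.dayname[]
Result: Saturday
Step: arith.seed[x=-8]
Result: -8
Step: kalendar.roll[n=-291]
Result: 1721-05-13
Step: kalendar.dayname[]
Result: Tuesday
Step: arith.seed[x=-45]
Result: -45
Step: arith.grow[x=79]
Result: 34
Step: arith.lessen[x=-5/11]
Result: 379/11
Step: kalendar.pin[d=1843-11-09]
Result: 1843-11-09
Step: arith.lessen[x=83/2]
Result: -155/22
Step: arith.grow[x=11/12]
Result: -809/132

Answer: 2048-04-02


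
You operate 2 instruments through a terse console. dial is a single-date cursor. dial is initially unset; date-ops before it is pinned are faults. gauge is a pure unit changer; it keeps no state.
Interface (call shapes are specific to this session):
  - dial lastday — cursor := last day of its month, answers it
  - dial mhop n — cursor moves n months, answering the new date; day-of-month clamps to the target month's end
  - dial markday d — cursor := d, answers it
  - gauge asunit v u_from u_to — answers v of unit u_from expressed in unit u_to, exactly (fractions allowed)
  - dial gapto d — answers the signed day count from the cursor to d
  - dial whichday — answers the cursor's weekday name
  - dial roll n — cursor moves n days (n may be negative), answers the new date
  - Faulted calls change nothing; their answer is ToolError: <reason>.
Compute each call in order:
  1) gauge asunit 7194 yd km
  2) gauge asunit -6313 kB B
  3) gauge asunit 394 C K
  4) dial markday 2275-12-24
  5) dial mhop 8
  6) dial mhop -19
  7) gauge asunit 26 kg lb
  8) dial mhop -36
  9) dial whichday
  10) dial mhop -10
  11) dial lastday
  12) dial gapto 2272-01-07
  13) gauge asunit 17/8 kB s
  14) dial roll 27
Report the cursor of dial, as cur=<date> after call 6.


Answer: cur=2275-01-24

Derivation:
→ gauge asunit(7194, yd, km)
← 4111371/625000
→ gauge asunit(-6313, kB, B)
← -6313000
→ gauge asunit(394, C, K)
← 13343/20
→ dial markday(2275-12-24)
← 2275-12-24
→ dial mhop(8)
← 2276-08-24
→ dial mhop(-19)
← 2275-01-24
→ gauge asunit(26, kg, lb)
← 2600000000/45359237
→ dial mhop(-36)
← 2272-01-24
→ dial whichday()
← Wednesday
→ dial mhop(-10)
← 2271-03-24
→ dial lastday()
← 2271-03-31
→ dial gapto(2272-01-07)
← 282
→ gauge asunit(17/8, kB, s)
← ToolError: incompatible units
→ dial roll(27)
← 2271-04-27


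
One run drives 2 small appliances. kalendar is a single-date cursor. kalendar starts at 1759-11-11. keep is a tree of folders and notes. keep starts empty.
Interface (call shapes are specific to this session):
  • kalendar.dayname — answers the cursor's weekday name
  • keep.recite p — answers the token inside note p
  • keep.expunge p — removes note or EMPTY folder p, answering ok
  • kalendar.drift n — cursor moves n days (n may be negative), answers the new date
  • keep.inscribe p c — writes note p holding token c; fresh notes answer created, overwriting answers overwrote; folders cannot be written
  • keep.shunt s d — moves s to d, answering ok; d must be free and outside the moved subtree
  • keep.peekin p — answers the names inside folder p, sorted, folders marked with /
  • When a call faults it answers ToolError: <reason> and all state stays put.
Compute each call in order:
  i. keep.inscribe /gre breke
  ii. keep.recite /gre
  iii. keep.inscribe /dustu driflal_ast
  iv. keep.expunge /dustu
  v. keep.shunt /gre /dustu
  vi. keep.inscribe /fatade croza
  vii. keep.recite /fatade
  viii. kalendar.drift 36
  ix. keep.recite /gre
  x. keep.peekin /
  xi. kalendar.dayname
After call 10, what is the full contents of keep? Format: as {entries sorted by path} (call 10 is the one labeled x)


Answer: {dustu=breke, fatade=croza}

Derivation:
Step: keep.inscribe[p→/gre; c→breke]
Result: created
Step: keep.recite[p→/gre]
Result: breke
Step: keep.inscribe[p→/dustu; c→driflal_ast]
Result: created
Step: keep.expunge[p→/dustu]
Result: ok
Step: keep.shunt[s→/gre; d→/dustu]
Result: ok
Step: keep.inscribe[p→/fatade; c→croza]
Result: created
Step: keep.recite[p→/fatade]
Result: croza
Step: kalendar.drift[n→36]
Result: 1759-12-17
Step: keep.recite[p→/gre]
Result: ToolError: not found
Step: keep.peekin[p→/]
Result: [dustu, fatade]
Step: kalendar.dayname[]
Result: Monday


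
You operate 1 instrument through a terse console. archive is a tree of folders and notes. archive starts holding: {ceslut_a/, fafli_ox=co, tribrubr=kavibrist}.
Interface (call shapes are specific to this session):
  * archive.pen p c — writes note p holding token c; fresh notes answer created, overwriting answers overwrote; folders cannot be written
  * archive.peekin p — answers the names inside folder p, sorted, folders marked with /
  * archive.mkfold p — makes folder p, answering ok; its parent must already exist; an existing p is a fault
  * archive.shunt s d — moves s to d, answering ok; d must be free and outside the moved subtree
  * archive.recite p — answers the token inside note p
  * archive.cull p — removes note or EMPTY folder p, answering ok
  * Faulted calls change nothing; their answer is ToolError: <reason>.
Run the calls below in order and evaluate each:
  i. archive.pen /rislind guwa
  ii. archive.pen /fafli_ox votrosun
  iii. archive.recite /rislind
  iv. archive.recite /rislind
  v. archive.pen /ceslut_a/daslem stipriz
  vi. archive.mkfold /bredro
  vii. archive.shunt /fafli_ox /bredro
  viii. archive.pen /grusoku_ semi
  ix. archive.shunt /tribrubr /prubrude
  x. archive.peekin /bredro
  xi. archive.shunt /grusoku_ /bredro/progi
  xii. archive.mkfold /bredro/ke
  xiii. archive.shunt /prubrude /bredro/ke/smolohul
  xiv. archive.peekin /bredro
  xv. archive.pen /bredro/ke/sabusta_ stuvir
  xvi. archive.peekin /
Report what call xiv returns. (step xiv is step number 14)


Invoking archive.pen on p='/rislind', c='guwa', which returns created.
Invoking archive.pen on p='/fafli_ox', c='votrosun', and observe overwrote.
I call archive.recite on p='/rislind', — result: guwa.
I try archive.recite on p='/rislind', which returns guwa.
Calling archive.pen on p='/ceslut_a/daslem', c='stipriz', — result: created.
I run archive.mkfold on p='/bredro', and get ok.
I try archive.shunt on s='/fafli_ox', d='/bredro', and observe ToolError: exists.
Calling archive.pen on p='/grusoku_', c='semi', yielding created.
Using archive.shunt on s='/tribrubr', d='/prubrude', → ok.
I run archive.peekin on p='/bredro', and see [].
I call archive.shunt on s='/grusoku_', d='/bredro/progi', and see ok.
I invoke archive.mkfold on p='/bredro/ke': ok.
I try archive.shunt on s='/prubrude', d='/bredro/ke/smolohul', yielding ok.
Invoking archive.peekin on p='/bredro', — result: [ke/, progi].
Using archive.pen on p='/bredro/ke/sabusta_', c='stuvir', which returns created.
Now I run archive.peekin on p='/', → [bredro/, ceslut_a/, fafli_ox, rislind].

Answer: [ke/, progi]


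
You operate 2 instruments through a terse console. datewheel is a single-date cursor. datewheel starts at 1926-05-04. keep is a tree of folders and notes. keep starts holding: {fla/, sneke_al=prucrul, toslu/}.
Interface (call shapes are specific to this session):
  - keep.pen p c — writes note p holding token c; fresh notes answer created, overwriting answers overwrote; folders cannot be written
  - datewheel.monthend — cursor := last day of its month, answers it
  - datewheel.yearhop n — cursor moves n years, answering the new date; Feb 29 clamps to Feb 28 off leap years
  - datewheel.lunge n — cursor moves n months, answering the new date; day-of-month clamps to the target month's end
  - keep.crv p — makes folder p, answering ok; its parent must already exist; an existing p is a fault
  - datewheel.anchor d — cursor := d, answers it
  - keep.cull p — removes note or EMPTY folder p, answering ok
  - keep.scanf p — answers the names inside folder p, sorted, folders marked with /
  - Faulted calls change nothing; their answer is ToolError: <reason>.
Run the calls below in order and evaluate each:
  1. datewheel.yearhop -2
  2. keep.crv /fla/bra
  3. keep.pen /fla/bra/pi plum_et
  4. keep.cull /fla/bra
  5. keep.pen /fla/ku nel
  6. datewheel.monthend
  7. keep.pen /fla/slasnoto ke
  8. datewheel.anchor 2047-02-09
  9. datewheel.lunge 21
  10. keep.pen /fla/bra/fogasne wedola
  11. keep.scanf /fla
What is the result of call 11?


[in] datewheel.yearhop -2
[out] 1924-05-04
[in] keep.crv /fla/bra
[out] ok
[in] keep.pen /fla/bra/pi plum_et
[out] created
[in] keep.cull /fla/bra
[out] ToolError: not empty
[in] keep.pen /fla/ku nel
[out] created
[in] datewheel.monthend
[out] 1924-05-31
[in] keep.pen /fla/slasnoto ke
[out] created
[in] datewheel.anchor 2047-02-09
[out] 2047-02-09
[in] datewheel.lunge 21
[out] 2048-11-09
[in] keep.pen /fla/bra/fogasne wedola
[out] created
[in] keep.scanf /fla
[out] [bra/, ku, slasnoto]

Answer: [bra/, ku, slasnoto]


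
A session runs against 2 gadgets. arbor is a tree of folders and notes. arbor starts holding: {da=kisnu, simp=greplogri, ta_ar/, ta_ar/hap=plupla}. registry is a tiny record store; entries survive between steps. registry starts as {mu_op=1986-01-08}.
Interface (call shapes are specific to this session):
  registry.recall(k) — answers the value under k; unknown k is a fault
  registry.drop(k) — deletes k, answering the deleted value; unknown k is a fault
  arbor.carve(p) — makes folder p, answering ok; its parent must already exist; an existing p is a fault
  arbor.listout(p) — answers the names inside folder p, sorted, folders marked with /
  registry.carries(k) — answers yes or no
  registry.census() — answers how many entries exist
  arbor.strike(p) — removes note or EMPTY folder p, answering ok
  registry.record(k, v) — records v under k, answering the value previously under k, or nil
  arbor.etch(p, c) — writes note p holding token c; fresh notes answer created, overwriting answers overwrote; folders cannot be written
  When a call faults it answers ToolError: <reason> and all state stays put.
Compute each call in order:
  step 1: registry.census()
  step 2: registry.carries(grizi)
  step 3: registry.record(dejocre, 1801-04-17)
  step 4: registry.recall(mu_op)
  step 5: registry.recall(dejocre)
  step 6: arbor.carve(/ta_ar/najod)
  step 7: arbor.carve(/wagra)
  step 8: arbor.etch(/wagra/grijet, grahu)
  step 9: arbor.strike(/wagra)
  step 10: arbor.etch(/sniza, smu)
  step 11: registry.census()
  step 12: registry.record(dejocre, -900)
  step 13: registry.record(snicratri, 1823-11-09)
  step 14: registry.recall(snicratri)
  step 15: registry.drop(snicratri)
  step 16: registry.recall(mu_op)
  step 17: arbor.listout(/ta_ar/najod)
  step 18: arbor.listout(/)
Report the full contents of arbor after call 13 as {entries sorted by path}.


~$ registry.census
= 1
~$ registry.carries k=grizi
= no
~$ registry.record k=dejocre v=1801-04-17
= nil
~$ registry.recall k=mu_op
= 1986-01-08
~$ registry.recall k=dejocre
= 1801-04-17
~$ arbor.carve p=/ta_ar/najod
= ok
~$ arbor.carve p=/wagra
= ok
~$ arbor.etch p=/wagra/grijet c=grahu
= created
~$ arbor.strike p=/wagra
= ToolError: not empty
~$ arbor.etch p=/sniza c=smu
= created
~$ registry.census
= 2
~$ registry.record k=dejocre v=-900
= 1801-04-17
~$ registry.record k=snicratri v=1823-11-09
= nil
~$ registry.recall k=snicratri
= 1823-11-09
~$ registry.drop k=snicratri
= 1823-11-09
~$ registry.recall k=mu_op
= 1986-01-08
~$ arbor.listout p=/ta_ar/najod
= []
~$ arbor.listout p=/
= [da, simp, sniza, ta_ar/, wagra/]

Answer: {da=kisnu, simp=greplogri, sniza=smu, ta_ar/, ta_ar/hap=plupla, ta_ar/najod/, wagra/, wagra/grijet=grahu}


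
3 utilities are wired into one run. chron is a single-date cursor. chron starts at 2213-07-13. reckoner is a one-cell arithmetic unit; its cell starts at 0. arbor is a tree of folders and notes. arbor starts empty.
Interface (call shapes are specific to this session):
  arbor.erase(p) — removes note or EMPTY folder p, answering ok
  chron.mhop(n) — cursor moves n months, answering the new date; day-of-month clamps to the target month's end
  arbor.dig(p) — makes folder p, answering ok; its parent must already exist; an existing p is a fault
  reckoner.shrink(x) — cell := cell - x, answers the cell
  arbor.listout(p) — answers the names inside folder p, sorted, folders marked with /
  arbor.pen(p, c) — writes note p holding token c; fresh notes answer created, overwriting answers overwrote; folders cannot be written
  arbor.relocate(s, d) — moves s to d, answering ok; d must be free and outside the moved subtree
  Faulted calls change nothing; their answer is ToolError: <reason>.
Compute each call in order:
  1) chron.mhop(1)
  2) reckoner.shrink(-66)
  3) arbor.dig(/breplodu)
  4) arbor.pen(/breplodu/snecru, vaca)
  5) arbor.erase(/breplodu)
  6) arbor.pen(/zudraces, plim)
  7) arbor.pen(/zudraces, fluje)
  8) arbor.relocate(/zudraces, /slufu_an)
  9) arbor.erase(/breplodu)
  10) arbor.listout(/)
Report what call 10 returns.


>>> chron.mhop n→1
[out] 2213-08-13
>>> reckoner.shrink x→-66
[out] 66
>>> arbor.dig p→/breplodu
[out] ok
>>> arbor.pen p→/breplodu/snecru c→vaca
[out] created
>>> arbor.erase p→/breplodu
[out] ToolError: not empty
>>> arbor.pen p→/zudraces c→plim
[out] created
>>> arbor.pen p→/zudraces c→fluje
[out] overwrote
>>> arbor.relocate s→/zudraces d→/slufu_an
[out] ok
>>> arbor.erase p→/breplodu
[out] ToolError: not empty
>>> arbor.listout p→/
[out] [breplodu/, slufu_an]

Answer: [breplodu/, slufu_an]


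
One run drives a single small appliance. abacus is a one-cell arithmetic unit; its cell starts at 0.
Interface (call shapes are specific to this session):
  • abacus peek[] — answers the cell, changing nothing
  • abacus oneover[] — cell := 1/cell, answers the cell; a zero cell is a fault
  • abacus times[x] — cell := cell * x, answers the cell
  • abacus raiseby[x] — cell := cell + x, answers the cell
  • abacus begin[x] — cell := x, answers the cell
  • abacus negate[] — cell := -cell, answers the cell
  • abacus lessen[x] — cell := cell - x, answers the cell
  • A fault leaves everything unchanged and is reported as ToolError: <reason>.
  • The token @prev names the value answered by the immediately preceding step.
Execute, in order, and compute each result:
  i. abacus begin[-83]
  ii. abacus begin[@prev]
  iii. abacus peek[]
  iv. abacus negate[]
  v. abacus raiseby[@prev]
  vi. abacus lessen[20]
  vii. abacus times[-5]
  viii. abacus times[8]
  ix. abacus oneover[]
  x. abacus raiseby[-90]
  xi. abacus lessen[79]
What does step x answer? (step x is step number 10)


Answer: -525601/5840

Derivation:
Act: abacus begin[x→-83]
Obs: -83
Act: abacus begin[x→@prev]
Obs: -83
Act: abacus peek[]
Obs: -83
Act: abacus negate[]
Obs: 83
Act: abacus raiseby[x→@prev]
Obs: 166
Act: abacus lessen[x→20]
Obs: 146
Act: abacus times[x→-5]
Obs: -730
Act: abacus times[x→8]
Obs: -5840
Act: abacus oneover[]
Obs: -1/5840
Act: abacus raiseby[x→-90]
Obs: -525601/5840
Act: abacus lessen[x→79]
Obs: -986961/5840
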